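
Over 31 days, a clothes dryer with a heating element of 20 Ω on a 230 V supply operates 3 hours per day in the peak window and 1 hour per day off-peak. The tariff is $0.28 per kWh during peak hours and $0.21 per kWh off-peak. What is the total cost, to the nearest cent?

Power = V²/R = 230²/20 = 2645 W = 2.645 kW
Peak energy = 2.645 kW × 3 h × 31 = 245.985 kWh
Off-peak energy = 2.645 kW × 1 h × 31 = 81.995 kWh
Cost = 245.985 × $0.28 + 81.995 × $0.21 = $68.8758 + $17.21895 = $86.09

$86.09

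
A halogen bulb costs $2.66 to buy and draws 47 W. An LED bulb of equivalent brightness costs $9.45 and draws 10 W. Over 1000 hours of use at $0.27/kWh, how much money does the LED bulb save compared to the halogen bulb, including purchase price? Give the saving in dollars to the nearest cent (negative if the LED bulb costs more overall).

$3.20

halogen bulb: $2.66 + (47/1000) kW × 1000 h × $0.27 = $2.66 + $12.69 = $15.35
LED bulb: $9.45 + (10/1000) kW × 1000 h × $0.27 = $9.45 + $2.7 = $12.15
Saving = $15.35 − $12.15 = $3.2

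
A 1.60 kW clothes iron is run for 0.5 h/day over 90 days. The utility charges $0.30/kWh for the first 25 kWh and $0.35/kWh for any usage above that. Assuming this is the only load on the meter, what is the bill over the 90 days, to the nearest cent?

$23.95

Runtime = 0.5 h/day × 90 days = 45 h
Energy = 1.6 kW × 45 h = 72 kWh
Tier 1 (0–25 kWh): 25 × $0.30 = $7.5
Above 25 kWh: 47 × $0.35 = $16.45
Bill = $23.95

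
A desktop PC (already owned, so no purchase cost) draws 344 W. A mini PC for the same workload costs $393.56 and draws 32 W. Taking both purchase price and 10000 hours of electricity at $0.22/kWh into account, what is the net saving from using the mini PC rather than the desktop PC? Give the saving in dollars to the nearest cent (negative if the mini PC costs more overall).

$292.84

desktop PC: $0.00 + (344/1000) kW × 10000 h × $0.22 = $0.00 + $756.8 = $756.8
mini PC: $393.56 + (32/1000) kW × 10000 h × $0.22 = $393.56 + $70.4 = $463.96
Saving = $756.8 − $463.96 = $292.84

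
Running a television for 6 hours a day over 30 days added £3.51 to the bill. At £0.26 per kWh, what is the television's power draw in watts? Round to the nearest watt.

75 W

Energy = £3.51 ÷ £0.26/kWh = 13.5 kWh
Runtime = 6 h/day × 30 days = 180 h
Power = 13.5 kWh ÷ 180 h = 0.075 kW = 75 W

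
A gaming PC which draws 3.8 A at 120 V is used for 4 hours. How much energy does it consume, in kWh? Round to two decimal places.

1.82 kWh

Power = 3.8 A × 120 V = 456 W = 0.456 kW
Energy = 0.456 kW × 4 h = 1.824 kWh ≈ 1.82 kWh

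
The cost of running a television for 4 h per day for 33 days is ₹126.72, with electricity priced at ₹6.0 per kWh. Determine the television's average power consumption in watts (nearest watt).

Energy = ₹126.72 ÷ ₹6.0/kWh = 21.12 kWh
Runtime = 4 h/day × 33 days = 132 h
Power = 21.12 kWh ÷ 132 h = 0.16 kW = 160 W

160 W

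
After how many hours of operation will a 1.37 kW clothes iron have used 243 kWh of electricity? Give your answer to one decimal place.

Hours = 243 kWh ÷ 1.37 kW = 177.4 h

177.4 h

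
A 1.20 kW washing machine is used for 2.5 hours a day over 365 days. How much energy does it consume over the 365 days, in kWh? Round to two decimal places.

1095.00 kWh

Runtime = 2.5 h/day × 365 days = 912.5 h
Energy = 1.2 kW × 912.5 h = 1095 kWh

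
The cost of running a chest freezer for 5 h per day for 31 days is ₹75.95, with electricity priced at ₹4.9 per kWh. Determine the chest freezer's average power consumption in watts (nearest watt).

100 W

Energy = ₹75.95 ÷ ₹4.9/kWh = 15.5 kWh
Runtime = 5 h/day × 31 days = 155 h
Power = 15.5 kWh ÷ 155 h = 0.1 kW = 100 W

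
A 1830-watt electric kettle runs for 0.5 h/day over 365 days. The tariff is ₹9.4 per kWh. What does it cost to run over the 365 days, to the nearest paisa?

Runtime = 0.5 h/day × 365 days = 182.5 h
Energy = 1.83 kW × 182.5 h = 333.975 kWh
Cost = 333.975 kWh × ₹9.4/kWh = ₹3139.37

₹3139.37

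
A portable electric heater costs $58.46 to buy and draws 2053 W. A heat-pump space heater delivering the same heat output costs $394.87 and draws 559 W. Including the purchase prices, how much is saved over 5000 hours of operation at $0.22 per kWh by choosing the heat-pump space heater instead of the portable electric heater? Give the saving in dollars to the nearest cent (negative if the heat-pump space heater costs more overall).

portable electric heater: $58.46 + (2053/1000) kW × 5000 h × $0.22 = $58.46 + $2258.3 = $2316.76
heat-pump space heater: $394.87 + (559/1000) kW × 5000 h × $0.22 = $394.87 + $614.9 = $1009.77
Saving = $2316.76 − $1009.77 = $1306.99

$1306.99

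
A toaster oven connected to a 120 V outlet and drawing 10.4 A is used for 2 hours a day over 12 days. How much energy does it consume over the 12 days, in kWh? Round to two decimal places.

Power = 10.4 A × 120 V = 1248 W = 1.248 kW
Runtime = 2 h/day × 12 days = 24 h
Energy = 1.248 kW × 24 h = 29.952 kWh ≈ 29.95 kWh

29.95 kWh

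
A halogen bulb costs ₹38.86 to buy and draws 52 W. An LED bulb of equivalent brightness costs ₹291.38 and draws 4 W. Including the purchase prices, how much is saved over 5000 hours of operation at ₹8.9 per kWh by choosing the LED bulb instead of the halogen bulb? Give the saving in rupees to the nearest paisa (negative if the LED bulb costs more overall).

₹1883.48

halogen bulb: ₹38.86 + (52/1000) kW × 5000 h × ₹8.9 = ₹38.86 + ₹2314 = ₹2352.86
LED bulb: ₹291.38 + (4/1000) kW × 5000 h × ₹8.9 = ₹291.38 + ₹178 = ₹469.38
Saving = ₹2352.86 − ₹469.38 = ₹1883.48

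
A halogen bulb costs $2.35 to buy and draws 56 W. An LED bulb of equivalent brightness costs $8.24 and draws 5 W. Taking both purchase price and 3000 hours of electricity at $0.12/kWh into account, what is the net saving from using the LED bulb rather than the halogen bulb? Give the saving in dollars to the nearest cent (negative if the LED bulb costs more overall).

$12.47

halogen bulb: $2.35 + (56/1000) kW × 3000 h × $0.12 = $2.35 + $20.16 = $22.51
LED bulb: $8.24 + (5/1000) kW × 3000 h × $0.12 = $8.24 + $1.8 = $10.04
Saving = $22.51 − $10.04 = $12.47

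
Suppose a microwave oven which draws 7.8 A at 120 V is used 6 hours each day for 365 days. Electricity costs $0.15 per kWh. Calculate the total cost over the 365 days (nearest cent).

Power = 7.8 A × 120 V = 936 W = 0.936 kW
Runtime = 6 h/day × 365 days = 2190 h
Energy = 0.936 kW × 2190 h = 2049.84 kWh
Cost = 2049.84 kWh × $0.15/kWh = $307.48

$307.48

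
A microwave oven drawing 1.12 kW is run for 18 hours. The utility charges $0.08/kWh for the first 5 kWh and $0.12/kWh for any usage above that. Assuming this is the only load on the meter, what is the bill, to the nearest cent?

Energy = 1.12 kW × 18 h = 20.16 kWh
Tier 1 (0–5 kWh): 5 × $0.08 = $0.4
Above 5 kWh: 15.16 × $0.12 = $1.8192
Bill = $2.22

$2.22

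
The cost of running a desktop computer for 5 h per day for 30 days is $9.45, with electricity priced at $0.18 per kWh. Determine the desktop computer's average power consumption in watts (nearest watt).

Energy = $9.45 ÷ $0.18/kWh = 52.5 kWh
Runtime = 5 h/day × 30 days = 150 h
Power = 52.5 kWh ÷ 150 h = 0.35 kW = 350 W

350 W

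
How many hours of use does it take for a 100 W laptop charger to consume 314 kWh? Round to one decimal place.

Hours = 314 kWh ÷ 0.1 kW = 3140.0 h

3140.0 h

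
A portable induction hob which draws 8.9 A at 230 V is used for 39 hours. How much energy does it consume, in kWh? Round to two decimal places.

79.83 kWh

Power = 8.9 A × 230 V = 2047 W = 2.047 kW
Energy = 2.047 kW × 39 h = 79.833 kWh ≈ 79.83 kWh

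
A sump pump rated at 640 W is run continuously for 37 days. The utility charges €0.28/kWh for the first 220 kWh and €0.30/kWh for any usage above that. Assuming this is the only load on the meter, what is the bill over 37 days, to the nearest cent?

Runtime = 24 h × 37 = 888 h
Energy = 0.64 kW × 888 h = 568.32 kWh
Tier 1 (0–220 kWh): 220 × €0.28 = €61.6
Above 220 kWh: 348.32 × €0.30 = €104.496
Bill = €166.10

€166.10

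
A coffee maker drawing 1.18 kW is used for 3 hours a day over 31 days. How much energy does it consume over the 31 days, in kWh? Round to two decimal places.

109.74 kWh

Runtime = 3 h/day × 31 days = 93 h
Energy = 1.18 kW × 93 h = 109.74 kWh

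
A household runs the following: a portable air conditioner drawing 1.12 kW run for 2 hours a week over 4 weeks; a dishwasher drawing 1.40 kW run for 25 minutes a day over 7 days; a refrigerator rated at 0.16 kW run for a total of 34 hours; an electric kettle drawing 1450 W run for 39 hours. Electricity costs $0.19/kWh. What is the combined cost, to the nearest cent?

$14.26

portable air conditioner: Runtime = 2 h/week × 4 weeks = 8 h
portable air conditioner: 1.12 kW × 8 h = 8.96 kWh
dishwasher: Runtime = 25 min × 7 = 175 min = 2.916666… h
dishwasher: 1.4 kW × 2.916666… h = 4.083333… kWh
refrigerator: 0.16 kW × 34 h = 5.44 kWh
electric kettle: 1.45 kW × 39 h = 56.55 kWh
Total energy = 75.033333… kWh
Cost = 75.033333… × $0.19 = $14.26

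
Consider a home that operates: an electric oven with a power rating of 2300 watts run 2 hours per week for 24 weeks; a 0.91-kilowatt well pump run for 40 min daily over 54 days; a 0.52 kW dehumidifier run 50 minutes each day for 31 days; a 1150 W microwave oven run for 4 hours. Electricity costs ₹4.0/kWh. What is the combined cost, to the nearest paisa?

electric oven: Runtime = 2 h/week × 24 weeks = 48 h
electric oven: 2.3 kW × 48 h = 110.4 kWh
well pump: Runtime = 40 min × 54 = 2160 min = 36 h
well pump: 0.91 kW × 36 h = 32.76 kWh
dehumidifier: Runtime = 50 min × 31 = 1550 min = 25.833333… h
dehumidifier: 0.52 kW × 25.833333… h = 13.433333… kWh
microwave oven: 1.15 kW × 4 h = 4.6 kWh
Total energy = 161.193333… kWh
Cost = 161.193333… × ₹4.0 = ₹644.77

₹644.77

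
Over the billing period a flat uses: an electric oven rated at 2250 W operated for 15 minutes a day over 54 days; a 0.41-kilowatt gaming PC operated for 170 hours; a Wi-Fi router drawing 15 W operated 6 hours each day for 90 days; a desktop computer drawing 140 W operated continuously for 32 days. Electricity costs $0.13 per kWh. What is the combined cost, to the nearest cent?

electric oven: Runtime = 15 min × 54 = 810 min = 13.5 h
electric oven: 2.25 kW × 13.5 h = 30.375 kWh
gaming PC: 0.41 kW × 170 h = 69.7 kWh
Wi-Fi router: Runtime = 6 h/day × 90 days = 540 h
Wi-Fi router: 0.015 kW × 540 h = 8.1 kWh
desktop computer: Runtime = 24 h × 32 = 768 h
desktop computer: 0.14 kW × 768 h = 107.52 kWh
Total energy = 215.695 kWh
Cost = 215.695 × $0.13 = $28.04

$28.04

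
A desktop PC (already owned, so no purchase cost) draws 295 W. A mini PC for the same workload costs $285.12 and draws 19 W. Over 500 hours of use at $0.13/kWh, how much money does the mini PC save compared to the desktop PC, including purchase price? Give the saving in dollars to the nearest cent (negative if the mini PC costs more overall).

-$267.18

desktop PC: $0.00 + (295/1000) kW × 500 h × $0.13 = $0.00 + $19.175 = $19.175
mini PC: $285.12 + (19/1000) kW × 500 h × $0.13 = $285.12 + $1.235 = $286.355
Saving = $19.175 − $286.355 = −$267.18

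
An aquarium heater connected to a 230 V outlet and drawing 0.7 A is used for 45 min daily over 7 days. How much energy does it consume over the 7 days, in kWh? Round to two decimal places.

Power = 0.7 A × 230 V = 161 W = 0.161 kW
Runtime = 45 min × 7 = 315 min = 5.25 h
Energy = 0.161 kW × 5.25 h = 0.84525 kWh ≈ 0.85 kWh

0.85 kWh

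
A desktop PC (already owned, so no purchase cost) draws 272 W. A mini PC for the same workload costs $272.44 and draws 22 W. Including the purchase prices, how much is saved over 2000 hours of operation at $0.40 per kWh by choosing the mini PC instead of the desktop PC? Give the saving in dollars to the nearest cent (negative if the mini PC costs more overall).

-$72.44

desktop PC: $0.00 + (272/1000) kW × 2000 h × $0.40 = $0.00 + $217.6 = $217.6
mini PC: $272.44 + (22/1000) kW × 2000 h × $0.40 = $272.44 + $17.6 = $290.04
Saving = $217.6 − $290.04 = −$72.44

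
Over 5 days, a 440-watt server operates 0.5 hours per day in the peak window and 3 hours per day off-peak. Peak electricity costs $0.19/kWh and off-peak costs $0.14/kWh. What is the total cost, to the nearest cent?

$1.13

Peak energy = 0.44 kW × 0.5 h × 5 = 1.1 kWh
Off-peak energy = 0.44 kW × 3 h × 5 = 6.6 kWh
Cost = 1.1 × $0.19 + 6.6 × $0.14 = $0.209 + $0.924 = $1.13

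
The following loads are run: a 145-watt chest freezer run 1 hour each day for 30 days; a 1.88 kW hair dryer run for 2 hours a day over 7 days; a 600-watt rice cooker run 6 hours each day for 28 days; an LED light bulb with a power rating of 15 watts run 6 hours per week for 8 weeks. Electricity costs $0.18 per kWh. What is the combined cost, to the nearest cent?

$23.79

chest freezer: Runtime = 1 h/day × 30 days = 30 h
chest freezer: 0.145 kW × 30 h = 4.35 kWh
hair dryer: Runtime = 2 h/day × 7 days = 14 h
hair dryer: 1.88 kW × 14 h = 26.32 kWh
rice cooker: Runtime = 6 h/day × 28 days = 168 h
rice cooker: 0.6 kW × 168 h = 100.8 kWh
LED light bulb: Runtime = 6 h/week × 8 weeks = 48 h
LED light bulb: 0.015 kW × 48 h = 0.72 kWh
Total energy = 132.19 kWh
Cost = 132.19 × $0.18 = $23.79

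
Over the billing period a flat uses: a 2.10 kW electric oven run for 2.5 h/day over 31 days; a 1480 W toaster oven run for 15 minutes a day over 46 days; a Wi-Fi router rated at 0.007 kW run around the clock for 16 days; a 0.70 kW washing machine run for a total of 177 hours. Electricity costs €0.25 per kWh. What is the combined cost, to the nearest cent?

electric oven: Runtime = 2.5 h/day × 31 days = 77.5 h
electric oven: 2.1 kW × 77.5 h = 162.75 kWh
toaster oven: Runtime = 15 min × 46 = 690 min = 11.5 h
toaster oven: 1.48 kW × 11.5 h = 17.02 kWh
Wi-Fi router: Runtime = 24 h × 16 = 384 h
Wi-Fi router: 0.007 kW × 384 h = 2.688 kWh
washing machine: 0.7 kW × 177 h = 123.9 kWh
Total energy = 306.358 kWh
Cost = 306.358 × €0.25 = €76.59

€76.59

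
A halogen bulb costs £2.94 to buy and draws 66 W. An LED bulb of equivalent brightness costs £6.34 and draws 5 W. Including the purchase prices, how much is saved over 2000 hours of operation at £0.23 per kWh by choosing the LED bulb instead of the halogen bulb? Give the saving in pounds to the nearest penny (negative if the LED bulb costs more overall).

£24.66

halogen bulb: £2.94 + (66/1000) kW × 2000 h × £0.23 = £2.94 + £30.36 = £33.3
LED bulb: £6.34 + (5/1000) kW × 2000 h × £0.23 = £6.34 + £2.3 = £8.64
Saving = £33.3 − £8.64 = £24.66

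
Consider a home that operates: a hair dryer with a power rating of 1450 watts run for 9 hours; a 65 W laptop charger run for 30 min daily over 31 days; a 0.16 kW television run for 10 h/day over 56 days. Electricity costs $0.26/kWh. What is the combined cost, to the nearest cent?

$26.95

hair dryer: 1.45 kW × 9 h = 13.05 kWh
laptop charger: Runtime = 30 min × 31 = 930 min = 15.5 h
laptop charger: 0.065 kW × 15.5 h = 1.0075 kWh
television: Runtime = 10 h/day × 56 days = 560 h
television: 0.16 kW × 560 h = 89.6 kWh
Total energy = 103.6575 kWh
Cost = 103.6575 × $0.26 = $26.95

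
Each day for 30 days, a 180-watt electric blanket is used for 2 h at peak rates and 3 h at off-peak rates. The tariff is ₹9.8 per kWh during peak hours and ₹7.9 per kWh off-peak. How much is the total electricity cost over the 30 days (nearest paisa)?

Peak energy = 0.18 kW × 2 h × 30 = 10.8 kWh
Off-peak energy = 0.18 kW × 3 h × 30 = 16.2 kWh
Cost = 10.8 × ₹9.8 + 16.2 × ₹7.9 = ₹105.84 + ₹127.98 = ₹233.82

₹233.82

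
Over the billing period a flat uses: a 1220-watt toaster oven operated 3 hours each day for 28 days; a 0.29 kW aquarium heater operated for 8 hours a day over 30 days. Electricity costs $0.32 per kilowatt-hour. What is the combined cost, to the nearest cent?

$55.07

toaster oven: Runtime = 3 h/day × 28 days = 84 h
toaster oven: 1.22 kW × 84 h = 102.48 kWh
aquarium heater: Runtime = 8 h/day × 30 days = 240 h
aquarium heater: 0.29 kW × 240 h = 69.6 kWh
Total energy = 172.08 kWh
Cost = 172.08 × $0.32 = $55.07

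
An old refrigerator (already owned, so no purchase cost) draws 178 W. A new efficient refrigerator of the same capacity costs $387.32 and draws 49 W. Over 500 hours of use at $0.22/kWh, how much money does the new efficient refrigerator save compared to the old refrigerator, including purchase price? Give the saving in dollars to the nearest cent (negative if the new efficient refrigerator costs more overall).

-$373.13

old refrigerator: $0.00 + (178/1000) kW × 500 h × $0.22 = $0.00 + $19.58 = $19.58
new efficient refrigerator: $387.32 + (49/1000) kW × 500 h × $0.22 = $387.32 + $5.39 = $392.71
Saving = $19.58 − $392.71 = −$373.13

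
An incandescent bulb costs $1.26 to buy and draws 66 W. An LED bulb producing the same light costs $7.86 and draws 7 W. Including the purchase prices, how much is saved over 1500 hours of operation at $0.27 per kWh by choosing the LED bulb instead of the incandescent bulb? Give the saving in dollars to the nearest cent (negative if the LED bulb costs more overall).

$17.30

incandescent bulb: $1.26 + (66/1000) kW × 1500 h × $0.27 = $1.26 + $26.73 = $27.99
LED bulb: $7.86 + (7/1000) kW × 1500 h × $0.27 = $7.86 + $2.835 = $10.695
Saving = $27.99 − $10.695 = $17.295 → $17.30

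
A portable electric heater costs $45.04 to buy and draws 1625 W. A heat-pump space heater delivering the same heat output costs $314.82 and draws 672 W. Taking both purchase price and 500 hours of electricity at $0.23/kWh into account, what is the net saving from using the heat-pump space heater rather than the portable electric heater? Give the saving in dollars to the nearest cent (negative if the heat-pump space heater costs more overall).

-$160.19

portable electric heater: $45.04 + (1625/1000) kW × 500 h × $0.23 = $45.04 + $186.875 = $231.915
heat-pump space heater: $314.82 + (672/1000) kW × 500 h × $0.23 = $314.82 + $77.28 = $392.1
Saving = $231.915 − $392.1 = −$160.185 → -$160.19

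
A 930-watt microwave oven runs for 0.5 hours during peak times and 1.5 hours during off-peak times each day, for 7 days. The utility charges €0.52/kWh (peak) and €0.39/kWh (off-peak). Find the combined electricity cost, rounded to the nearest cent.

€5.50

Peak energy = 0.93 kW × 0.5 h × 7 = 3.255 kWh
Off-peak energy = 0.93 kW × 1.5 h × 7 = 9.765 kWh
Cost = 3.255 × €0.52 + 9.765 × €0.39 = €1.6926 + €3.80835 = €5.50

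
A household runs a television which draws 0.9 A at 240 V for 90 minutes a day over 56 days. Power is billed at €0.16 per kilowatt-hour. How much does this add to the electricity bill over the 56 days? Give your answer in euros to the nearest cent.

Power = 0.9 A × 240 V = 216 W = 0.216 kW
Runtime = 90 min × 56 = 5040 min = 84 h
Energy = 0.216 kW × 84 h = 18.144 kWh
Cost = 18.144 kWh × €0.16/kWh = €2.90

€2.90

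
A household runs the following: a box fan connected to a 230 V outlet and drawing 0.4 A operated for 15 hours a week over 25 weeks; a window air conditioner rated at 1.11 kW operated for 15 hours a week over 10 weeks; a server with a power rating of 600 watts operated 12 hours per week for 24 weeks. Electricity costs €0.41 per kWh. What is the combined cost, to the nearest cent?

€153.26

box fan: Power = 0.4 A × 230 V = 92 W = 0.092 kW
box fan: Runtime = 15 h/week × 25 weeks = 375 h
box fan: 0.092 kW × 375 h = 34.5 kWh
window air conditioner: Runtime = 15 h/week × 10 weeks = 150 h
window air conditioner: 1.11 kW × 150 h = 166.5 kWh
server: Runtime = 12 h/week × 24 weeks = 288 h
server: 0.6 kW × 288 h = 172.8 kWh
Total energy = 373.8 kWh
Cost = 373.8 × €0.41 = €153.26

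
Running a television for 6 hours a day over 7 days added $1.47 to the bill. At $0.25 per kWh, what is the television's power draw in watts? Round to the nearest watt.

140 W

Energy = $1.47 ÷ $0.25/kWh = 5.88 kWh
Runtime = 6 h/day × 7 days = 42 h
Power = 5.88 kWh ÷ 42 h = 0.14 kW = 140 W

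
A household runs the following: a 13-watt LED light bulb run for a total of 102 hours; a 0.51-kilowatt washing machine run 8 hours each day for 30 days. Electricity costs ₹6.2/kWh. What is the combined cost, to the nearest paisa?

₹767.10

LED light bulb: 0.013 kW × 102 h = 1.326 kWh
washing machine: Runtime = 8 h/day × 30 days = 240 h
washing machine: 0.51 kW × 240 h = 122.4 kWh
Total energy = 123.726 kWh
Cost = 123.726 × ₹6.2 = ₹767.10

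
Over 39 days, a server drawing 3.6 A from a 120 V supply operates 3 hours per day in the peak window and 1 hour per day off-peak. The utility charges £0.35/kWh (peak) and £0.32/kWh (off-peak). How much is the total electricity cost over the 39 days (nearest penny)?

Power = 3.6 A × 120 V = 432 W = 0.432 kW
Peak energy = 0.432 kW × 3 h × 39 = 50.544 kWh
Off-peak energy = 0.432 kW × 1 h × 39 = 16.848 kWh
Cost = 50.544 × £0.35 + 16.848 × £0.32 = £17.6904 + £5.39136 = £23.08

£23.08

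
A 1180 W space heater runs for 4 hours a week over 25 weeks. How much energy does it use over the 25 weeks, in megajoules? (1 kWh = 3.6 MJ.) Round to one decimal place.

Runtime = 4 h/week × 25 weeks = 100 h
Energy = 1.18 kW × 100 h = 118 kWh
= 118 × 3.6 MJ = 424.8 MJ

424.8 MJ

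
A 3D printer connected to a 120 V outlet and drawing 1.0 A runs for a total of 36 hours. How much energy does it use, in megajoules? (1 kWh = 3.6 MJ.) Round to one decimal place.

15.6 MJ

Power = 1.0 A × 120 V = 120 W = 0.12 kW
Energy = 0.12 kW × 36 h = 4.32 kWh
= 4.32 × 3.6 MJ = 15.6 MJ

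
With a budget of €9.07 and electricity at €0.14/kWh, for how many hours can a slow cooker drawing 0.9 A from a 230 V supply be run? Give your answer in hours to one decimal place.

Power = 0.9 A × 230 V = 207 W = 0.207 kW
Energy available = €9.07 ÷ €0.14/kWh = 64.7857 kWh
Hours = 64.7857 kWh ÷ 0.207 kW = 313.0 h

313.0 h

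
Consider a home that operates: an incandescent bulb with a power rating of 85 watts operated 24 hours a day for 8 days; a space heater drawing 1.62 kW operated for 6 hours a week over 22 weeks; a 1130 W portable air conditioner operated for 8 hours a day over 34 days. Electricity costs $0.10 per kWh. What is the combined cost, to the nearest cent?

incandescent bulb: Runtime = 24 h × 8 = 192 h
incandescent bulb: 0.085 kW × 192 h = 16.32 kWh
space heater: Runtime = 6 h/week × 22 weeks = 132 h
space heater: 1.62 kW × 132 h = 213.84 kWh
portable air conditioner: Runtime = 8 h/day × 34 days = 272 h
portable air conditioner: 1.13 kW × 272 h = 307.36 kWh
Total energy = 537.52 kWh
Cost = 537.52 × $0.10 = $53.75

$53.75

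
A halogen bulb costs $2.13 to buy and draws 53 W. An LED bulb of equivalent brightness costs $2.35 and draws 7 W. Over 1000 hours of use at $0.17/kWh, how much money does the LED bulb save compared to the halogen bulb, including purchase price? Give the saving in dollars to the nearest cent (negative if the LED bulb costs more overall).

halogen bulb: $2.13 + (53/1000) kW × 1000 h × $0.17 = $2.13 + $9.01 = $11.14
LED bulb: $2.35 + (7/1000) kW × 1000 h × $0.17 = $2.35 + $1.19 = $3.54
Saving = $11.14 − $3.54 = $7.6

$7.60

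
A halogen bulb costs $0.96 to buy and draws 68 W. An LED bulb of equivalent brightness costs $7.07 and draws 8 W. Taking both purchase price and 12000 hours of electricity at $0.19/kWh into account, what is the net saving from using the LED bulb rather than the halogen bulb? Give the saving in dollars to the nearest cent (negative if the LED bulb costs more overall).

halogen bulb: $0.96 + (68/1000) kW × 12000 h × $0.19 = $0.96 + $155.04 = $156
LED bulb: $7.07 + (8/1000) kW × 12000 h × $0.19 = $7.07 + $18.24 = $25.31
Saving = $156 − $25.31 = $130.69

$130.69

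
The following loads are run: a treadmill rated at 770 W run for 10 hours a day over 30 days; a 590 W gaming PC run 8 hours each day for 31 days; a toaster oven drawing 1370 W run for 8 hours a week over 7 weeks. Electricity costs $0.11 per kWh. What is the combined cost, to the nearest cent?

$49.94

treadmill: Runtime = 10 h/day × 30 days = 300 h
treadmill: 0.77 kW × 300 h = 231 kWh
gaming PC: Runtime = 8 h/day × 31 days = 248 h
gaming PC: 0.59 kW × 248 h = 146.32 kWh
toaster oven: Runtime = 8 h/week × 7 weeks = 56 h
toaster oven: 1.37 kW × 56 h = 76.72 kWh
Total energy = 454.04 kWh
Cost = 454.04 × $0.11 = $49.94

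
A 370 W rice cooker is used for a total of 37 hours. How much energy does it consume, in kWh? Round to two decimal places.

Energy = 0.37 kW × 37 h = 13.69 kWh

13.69 kWh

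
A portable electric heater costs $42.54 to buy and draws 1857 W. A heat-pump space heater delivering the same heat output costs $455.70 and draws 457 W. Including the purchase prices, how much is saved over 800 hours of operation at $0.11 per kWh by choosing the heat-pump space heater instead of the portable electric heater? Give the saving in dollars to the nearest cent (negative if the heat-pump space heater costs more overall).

-$289.96

portable electric heater: $42.54 + (1857/1000) kW × 800 h × $0.11 = $42.54 + $163.416 = $205.956
heat-pump space heater: $455.70 + (457/1000) kW × 800 h × $0.11 = $455.70 + $40.216 = $495.916
Saving = $205.956 − $495.916 = −$289.96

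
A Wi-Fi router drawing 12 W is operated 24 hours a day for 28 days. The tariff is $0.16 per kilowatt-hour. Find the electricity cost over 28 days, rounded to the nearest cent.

$1.29

Runtime = 24 h × 28 = 672 h
Energy = 0.012 kW × 672 h = 8.064 kWh
Cost = 8.064 kWh × $0.16/kWh = $1.29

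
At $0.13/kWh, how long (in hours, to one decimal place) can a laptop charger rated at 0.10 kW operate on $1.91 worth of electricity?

146.9 h

Energy available = $1.91 ÷ $0.13/kWh = 14.6923 kWh
Hours = 14.6923 kWh ÷ 0.1 kW = 146.9 h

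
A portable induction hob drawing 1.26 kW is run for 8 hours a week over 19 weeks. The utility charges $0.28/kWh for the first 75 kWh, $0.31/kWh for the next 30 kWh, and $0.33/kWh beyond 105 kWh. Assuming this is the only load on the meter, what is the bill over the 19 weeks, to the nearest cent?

$58.85

Runtime = 8 h/week × 19 weeks = 152 h
Energy = 1.26 kW × 152 h = 191.52 kWh
Tier 1 (0–75 kWh): 75 × $0.28 = $21
Tier 2 (75–105 kWh): 30 × $0.31 = $9.3
Above 105 kWh: 86.52 × $0.33 = $28.5516
Bill = $58.85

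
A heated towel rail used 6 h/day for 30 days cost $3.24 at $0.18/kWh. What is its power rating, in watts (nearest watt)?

100 W

Energy = $3.24 ÷ $0.18/kWh = 18 kWh
Runtime = 6 h/day × 30 days = 180 h
Power = 18 kWh ÷ 180 h = 0.1 kW = 100 W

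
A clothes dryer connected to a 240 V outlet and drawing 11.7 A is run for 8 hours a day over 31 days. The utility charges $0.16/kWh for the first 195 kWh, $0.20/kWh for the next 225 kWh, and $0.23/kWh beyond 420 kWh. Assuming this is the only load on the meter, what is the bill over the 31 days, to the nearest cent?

$139.77

Power = 11.7 A × 240 V = 2808 W = 2.808 kW
Runtime = 8 h/day × 31 days = 248 h
Energy = 2.808 kW × 248 h = 696.384 kWh
Tier 1 (0–195 kWh): 195 × $0.16 = $31.2
Tier 2 (195–420 kWh): 225 × $0.20 = $45
Above 420 kWh: 276.384 × $0.23 = $63.56832
Bill = $139.77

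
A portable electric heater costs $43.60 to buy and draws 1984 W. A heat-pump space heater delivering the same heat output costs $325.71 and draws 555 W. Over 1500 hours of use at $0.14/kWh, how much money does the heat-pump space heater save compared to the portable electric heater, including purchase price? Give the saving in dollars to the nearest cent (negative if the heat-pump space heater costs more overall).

$17.98

portable electric heater: $43.60 + (1984/1000) kW × 1500 h × $0.14 = $43.60 + $416.64 = $460.24
heat-pump space heater: $325.71 + (555/1000) kW × 1500 h × $0.14 = $325.71 + $116.55 = $442.26
Saving = $460.24 − $442.26 = $17.98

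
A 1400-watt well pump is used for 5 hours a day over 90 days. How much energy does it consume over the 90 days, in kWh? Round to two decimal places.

Runtime = 5 h/day × 90 days = 450 h
Energy = 1.4 kW × 450 h = 630 kWh

630.00 kWh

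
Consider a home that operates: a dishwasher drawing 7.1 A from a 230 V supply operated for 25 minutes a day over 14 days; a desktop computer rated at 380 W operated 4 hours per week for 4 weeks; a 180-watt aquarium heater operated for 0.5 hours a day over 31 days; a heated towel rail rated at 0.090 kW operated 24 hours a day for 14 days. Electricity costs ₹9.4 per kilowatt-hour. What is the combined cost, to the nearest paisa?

dishwasher: Power = 7.1 A × 230 V = 1633 W = 1.633 kW
dishwasher: Runtime = 25 min × 14 = 350 min = 5.833333… h
dishwasher: 1.633 kW × 5.833333… h = 9.525833… kWh
desktop computer: Runtime = 4 h/week × 4 weeks = 16 h
desktop computer: 0.38 kW × 16 h = 6.08 kWh
aquarium heater: Runtime = 0.5 h/day × 31 days = 15.5 h
aquarium heater: 0.18 kW × 15.5 h = 2.79 kWh
heated towel rail: Runtime = 24 h × 14 = 336 h
heated towel rail: 0.09 kW × 336 h = 30.24 kWh
Total energy = 48.635833… kWh
Cost = 48.635833… × ₹9.4 = ₹457.18

₹457.18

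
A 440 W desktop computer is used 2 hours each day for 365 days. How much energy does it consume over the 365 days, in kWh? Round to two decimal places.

321.20 kWh

Runtime = 2 h/day × 365 days = 730 h
Energy = 0.44 kW × 730 h = 321.2 kWh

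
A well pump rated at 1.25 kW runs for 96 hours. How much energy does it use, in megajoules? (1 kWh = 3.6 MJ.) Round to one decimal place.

Energy = 1.25 kW × 96 h = 120 kWh
= 120 × 3.6 MJ = 432.0 MJ

432.0 MJ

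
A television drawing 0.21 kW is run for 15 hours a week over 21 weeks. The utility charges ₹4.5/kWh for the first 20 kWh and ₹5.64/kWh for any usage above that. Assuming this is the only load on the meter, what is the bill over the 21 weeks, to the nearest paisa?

Runtime = 15 h/week × 21 weeks = 315 h
Energy = 0.21 kW × 315 h = 66.15 kWh
Tier 1 (0–20 kWh): 20 × ₹4.5 = ₹90
Above 20 kWh: 46.15 × ₹5.64 = ₹260.286
Bill = ₹350.29

₹350.29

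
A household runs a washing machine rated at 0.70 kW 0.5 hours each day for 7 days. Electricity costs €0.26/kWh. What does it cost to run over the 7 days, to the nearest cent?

Runtime = 0.5 h/day × 7 days = 3.5 h
Energy = 0.7 kW × 3.5 h = 2.45 kWh
Cost = 2.45 kWh × €0.26/kWh = €0.64

€0.64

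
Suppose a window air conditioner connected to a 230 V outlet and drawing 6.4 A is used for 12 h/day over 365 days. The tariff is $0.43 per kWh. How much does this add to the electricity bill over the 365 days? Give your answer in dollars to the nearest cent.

Power = 6.4 A × 230 V = 1472 W = 1.472 kW
Runtime = 12 h/day × 365 days = 4380 h
Energy = 1.472 kW × 4380 h = 6447.36 kWh
Cost = 6447.36 kWh × $0.43/kWh = $2772.36

$2772.36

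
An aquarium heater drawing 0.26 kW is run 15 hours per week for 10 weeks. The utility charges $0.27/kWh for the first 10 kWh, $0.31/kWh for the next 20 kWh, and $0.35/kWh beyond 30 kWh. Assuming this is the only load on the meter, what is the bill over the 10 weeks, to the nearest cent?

Runtime = 15 h/week × 10 weeks = 150 h
Energy = 0.26 kW × 150 h = 39 kWh
Tier 1 (0–10 kWh): 10 × $0.27 = $2.7
Tier 2 (10–30 kWh): 20 × $0.31 = $6.2
Above 30 kWh: 9 × $0.35 = $3.15
Bill = $12.05

$12.05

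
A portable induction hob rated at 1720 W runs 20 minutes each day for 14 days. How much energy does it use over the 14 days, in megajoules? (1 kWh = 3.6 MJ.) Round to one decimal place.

Runtime = 20 min × 14 = 280 min = 4.666666… h
Energy = 1.72 kW × 4.666666… h = 8.026666… kWh
= 8.026666… × 3.6 MJ = 28.9 MJ

28.9 MJ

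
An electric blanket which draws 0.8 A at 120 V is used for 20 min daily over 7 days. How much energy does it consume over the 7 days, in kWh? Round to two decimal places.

0.22 kWh

Power = 0.8 A × 120 V = 96 W = 0.096 kW
Runtime = 20 min × 7 = 140 min = 2.333333… h
Energy = 0.096 kW × 2.333333… h = 0.224 kWh ≈ 0.22 kWh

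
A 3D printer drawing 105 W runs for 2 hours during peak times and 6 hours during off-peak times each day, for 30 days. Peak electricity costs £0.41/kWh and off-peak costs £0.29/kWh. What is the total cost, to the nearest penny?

£8.06

Peak energy = 0.105 kW × 2 h × 30 = 6.3 kWh
Off-peak energy = 0.105 kW × 6 h × 30 = 18.9 kWh
Cost = 6.3 × £0.41 + 18.9 × £0.29 = £2.583 + £5.481 = £8.06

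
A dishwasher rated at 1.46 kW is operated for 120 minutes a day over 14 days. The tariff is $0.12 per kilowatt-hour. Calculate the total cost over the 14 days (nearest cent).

$4.91

Runtime = 120 min × 14 = 1680 min = 28 h
Energy = 1.46 kW × 28 h = 40.88 kWh
Cost = 40.88 kWh × $0.12/kWh = $4.91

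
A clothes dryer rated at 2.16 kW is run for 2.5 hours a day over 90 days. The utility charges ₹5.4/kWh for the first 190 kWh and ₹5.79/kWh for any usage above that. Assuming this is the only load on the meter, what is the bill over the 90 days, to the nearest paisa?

Runtime = 2.5 h/day × 90 days = 225 h
Energy = 2.16 kW × 225 h = 486 kWh
Tier 1 (0–190 kWh): 190 × ₹5.4 = ₹1026
Above 190 kWh: 296 × ₹5.79 = ₹1713.84
Bill = ₹2739.84

₹2739.84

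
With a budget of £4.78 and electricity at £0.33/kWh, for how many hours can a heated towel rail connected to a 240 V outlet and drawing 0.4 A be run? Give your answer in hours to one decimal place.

Power = 0.4 A × 240 V = 96 W = 0.096 kW
Energy available = £4.78 ÷ £0.33/kWh = 14.4848 kWh
Hours = 14.4848 kWh ÷ 0.096 kW = 150.9 h

150.9 h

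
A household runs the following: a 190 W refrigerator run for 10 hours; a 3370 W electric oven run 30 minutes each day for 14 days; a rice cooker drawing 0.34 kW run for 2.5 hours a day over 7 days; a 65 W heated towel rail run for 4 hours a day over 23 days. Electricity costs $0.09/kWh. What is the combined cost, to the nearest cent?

refrigerator: 0.19 kW × 10 h = 1.9 kWh
electric oven: Runtime = 30 min × 14 = 420 min = 7 h
electric oven: 3.37 kW × 7 h = 23.59 kWh
rice cooker: Runtime = 2.5 h/day × 7 days = 17.5 h
rice cooker: 0.34 kW × 17.5 h = 5.95 kWh
heated towel rail: Runtime = 4 h/day × 23 days = 92 h
heated towel rail: 0.065 kW × 92 h = 5.98 kWh
Total energy = 37.42 kWh
Cost = 37.42 × $0.09 = $3.37

$3.37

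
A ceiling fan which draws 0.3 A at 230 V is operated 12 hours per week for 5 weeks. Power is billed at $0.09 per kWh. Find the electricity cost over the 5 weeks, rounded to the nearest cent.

$0.37

Power = 0.3 A × 230 V = 69 W = 0.069 kW
Runtime = 12 h/week × 5 weeks = 60 h
Energy = 0.069 kW × 60 h = 4.14 kWh
Cost = 4.14 kWh × $0.09/kWh = $0.37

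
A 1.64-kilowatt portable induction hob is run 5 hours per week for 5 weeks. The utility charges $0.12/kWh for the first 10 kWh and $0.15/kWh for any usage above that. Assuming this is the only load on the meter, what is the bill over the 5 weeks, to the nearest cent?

$5.85

Runtime = 5 h/week × 5 weeks = 25 h
Energy = 1.64 kW × 25 h = 41 kWh
Tier 1 (0–10 kWh): 10 × $0.12 = $1.2
Above 10 kWh: 31 × $0.15 = $4.65
Bill = $5.85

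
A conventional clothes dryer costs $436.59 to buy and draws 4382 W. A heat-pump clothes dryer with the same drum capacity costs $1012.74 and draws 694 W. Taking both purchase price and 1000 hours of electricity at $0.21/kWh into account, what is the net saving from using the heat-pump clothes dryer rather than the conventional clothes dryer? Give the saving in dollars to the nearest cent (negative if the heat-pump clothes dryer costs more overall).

$198.33

conventional clothes dryer: $436.59 + (4382/1000) kW × 1000 h × $0.21 = $436.59 + $920.22 = $1356.81
heat-pump clothes dryer: $1012.74 + (694/1000) kW × 1000 h × $0.21 = $1012.74 + $145.74 = $1158.48
Saving = $1356.81 − $1158.48 = $198.33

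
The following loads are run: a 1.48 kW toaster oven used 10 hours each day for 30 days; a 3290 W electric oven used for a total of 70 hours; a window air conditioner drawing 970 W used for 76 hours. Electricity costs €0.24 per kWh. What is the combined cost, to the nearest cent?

toaster oven: Runtime = 10 h/day × 30 days = 300 h
toaster oven: 1.48 kW × 300 h = 444 kWh
electric oven: 3.29 kW × 70 h = 230.3 kWh
window air conditioner: 0.97 kW × 76 h = 73.72 kWh
Total energy = 748.02 kWh
Cost = 748.02 × €0.24 = €179.52

€179.52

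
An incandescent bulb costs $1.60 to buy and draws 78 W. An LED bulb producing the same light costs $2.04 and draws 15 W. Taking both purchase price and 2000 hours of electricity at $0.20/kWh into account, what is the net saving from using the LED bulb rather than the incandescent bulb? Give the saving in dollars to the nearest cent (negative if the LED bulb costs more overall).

incandescent bulb: $1.60 + (78/1000) kW × 2000 h × $0.20 = $1.60 + $31.2 = $32.8
LED bulb: $2.04 + (15/1000) kW × 2000 h × $0.20 = $2.04 + $6 = $8.04
Saving = $32.8 − $8.04 = $24.76

$24.76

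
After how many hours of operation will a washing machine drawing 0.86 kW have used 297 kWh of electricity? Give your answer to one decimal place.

Hours = 297 kWh ÷ 0.86 kW = 345.3 h

345.3 h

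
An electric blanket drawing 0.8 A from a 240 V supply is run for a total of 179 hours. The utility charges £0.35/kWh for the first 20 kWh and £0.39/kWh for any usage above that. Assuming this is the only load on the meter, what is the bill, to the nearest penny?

Power = 0.8 A × 240 V = 192 W = 0.192 kW
Energy = 0.192 kW × 179 h = 34.368 kWh
Tier 1 (0–20 kWh): 20 × £0.35 = £7
Above 20 kWh: 14.368 × £0.39 = £5.60352
Bill = £12.60

£12.60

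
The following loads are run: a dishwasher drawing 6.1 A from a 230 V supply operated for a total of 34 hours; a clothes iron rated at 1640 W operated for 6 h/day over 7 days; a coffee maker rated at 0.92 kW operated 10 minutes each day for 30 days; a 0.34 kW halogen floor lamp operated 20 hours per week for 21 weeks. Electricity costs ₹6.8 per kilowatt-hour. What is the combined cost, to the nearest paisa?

dishwasher: Power = 6.1 A × 230 V = 1403 W = 1.403 kW
dishwasher: 1.403 kW × 34 h = 47.702 kWh
clothes iron: Runtime = 6 h/day × 7 days = 42 h
clothes iron: 1.64 kW × 42 h = 68.88 kWh
coffee maker: Runtime = 10 min × 30 = 300 min = 5 h
coffee maker: 0.92 kW × 5 h = 4.6 kWh
halogen floor lamp: Runtime = 20 h/week × 21 weeks = 420 h
halogen floor lamp: 0.34 kW × 420 h = 142.8 kWh
Total energy = 263.982 kWh
Cost = 263.982 × ₹6.8 = ₹1795.08

₹1795.08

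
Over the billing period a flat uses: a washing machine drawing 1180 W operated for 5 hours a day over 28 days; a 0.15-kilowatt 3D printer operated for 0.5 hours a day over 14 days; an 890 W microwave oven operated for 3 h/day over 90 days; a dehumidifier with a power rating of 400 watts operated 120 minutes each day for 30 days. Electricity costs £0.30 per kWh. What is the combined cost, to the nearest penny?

washing machine: Runtime = 5 h/day × 28 days = 140 h
washing machine: 1.18 kW × 140 h = 165.2 kWh
3D printer: Runtime = 0.5 h/day × 14 days = 7 h
3D printer: 0.15 kW × 7 h = 1.05 kWh
microwave oven: Runtime = 3 h/day × 90 days = 270 h
microwave oven: 0.89 kW × 270 h = 240.3 kWh
dehumidifier: Runtime = 120 min × 30 = 3600 min = 60 h
dehumidifier: 0.4 kW × 60 h = 24 kWh
Total energy = 430.55 kWh
Cost = 430.55 × £0.30 = £129.17

£129.17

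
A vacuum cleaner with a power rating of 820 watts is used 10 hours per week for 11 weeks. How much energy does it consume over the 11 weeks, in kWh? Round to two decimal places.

Runtime = 10 h/week × 11 weeks = 110 h
Energy = 0.82 kW × 110 h = 90.2 kWh

90.20 kWh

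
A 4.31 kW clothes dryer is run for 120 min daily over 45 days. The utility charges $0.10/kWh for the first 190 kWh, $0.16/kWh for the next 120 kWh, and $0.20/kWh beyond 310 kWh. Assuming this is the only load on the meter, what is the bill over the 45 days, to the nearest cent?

$53.78

Runtime = 120 min × 45 = 5400 min = 90 h
Energy = 4.31 kW × 90 h = 387.9 kWh
Tier 1 (0–190 kWh): 190 × $0.10 = $19
Tier 2 (190–310 kWh): 120 × $0.16 = $19.2
Above 310 kWh: 77.9 × $0.20 = $15.58
Bill = $53.78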